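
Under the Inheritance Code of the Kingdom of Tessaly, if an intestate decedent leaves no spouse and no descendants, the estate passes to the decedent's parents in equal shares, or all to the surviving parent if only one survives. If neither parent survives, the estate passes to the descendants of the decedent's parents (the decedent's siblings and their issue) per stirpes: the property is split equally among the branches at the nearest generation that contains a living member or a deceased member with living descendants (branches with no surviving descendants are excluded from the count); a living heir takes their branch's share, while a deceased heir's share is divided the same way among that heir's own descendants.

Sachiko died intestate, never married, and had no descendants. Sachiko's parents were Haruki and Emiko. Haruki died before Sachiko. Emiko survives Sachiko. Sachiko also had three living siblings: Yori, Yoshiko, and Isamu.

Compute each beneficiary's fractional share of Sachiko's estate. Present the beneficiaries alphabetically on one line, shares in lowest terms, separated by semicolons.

Emiko 1

Only one parent, Emiko, survives, so Emiko takes the entire estate. The siblings take nothing because a surviving parent has priority.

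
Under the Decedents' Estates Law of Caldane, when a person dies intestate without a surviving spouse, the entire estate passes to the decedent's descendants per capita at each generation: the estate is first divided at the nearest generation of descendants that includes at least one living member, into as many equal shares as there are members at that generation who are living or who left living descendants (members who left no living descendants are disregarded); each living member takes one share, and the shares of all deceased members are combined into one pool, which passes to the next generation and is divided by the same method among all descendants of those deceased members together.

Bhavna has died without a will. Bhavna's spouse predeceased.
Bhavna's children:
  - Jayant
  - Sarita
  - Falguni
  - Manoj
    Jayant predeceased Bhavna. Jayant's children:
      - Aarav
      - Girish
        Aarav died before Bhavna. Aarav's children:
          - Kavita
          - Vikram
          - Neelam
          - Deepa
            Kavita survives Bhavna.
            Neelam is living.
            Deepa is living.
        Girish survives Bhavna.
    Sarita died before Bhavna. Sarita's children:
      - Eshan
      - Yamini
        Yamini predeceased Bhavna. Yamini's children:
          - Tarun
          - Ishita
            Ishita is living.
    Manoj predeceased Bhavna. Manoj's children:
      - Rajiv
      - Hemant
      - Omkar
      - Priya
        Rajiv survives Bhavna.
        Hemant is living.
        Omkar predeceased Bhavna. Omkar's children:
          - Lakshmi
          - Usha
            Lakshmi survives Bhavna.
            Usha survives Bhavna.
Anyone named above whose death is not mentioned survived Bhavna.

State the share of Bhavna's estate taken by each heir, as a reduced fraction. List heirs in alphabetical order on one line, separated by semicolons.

Deepa 9/256; Eshan 3/32; Falguni 1/4; Girish 3/32; Hemant 3/32; Ishita 9/256; Kavita 9/256; Lakshmi 9/256; Neelam 9/256; Priya 3/32; Rajiv 3/32; Tarun 9/256; Usha 9/256; Vikram 9/256

There is no surviving spouse, so the entire estate passes to Bhavna's descendants per capita at each generation.
At generation 1 (Jayant, Sarita, Falguni, Manoj) there are 4 shares of (1)/4 = 1/4 each.
Living: Falguni — each takes 1/4.
Deceased: Jayant, Sarita, and Manoj. Their combined 3/4 is pooled and carried to generation 2.
At generation 2 (Aarav, Girish, Eshan, Yamini, Rajiv, Hemant, Omkar, Priya) there are 8 shares of (3/4)/8 = 3/32 each.
Living: Girish, Eshan, Rajiv, Hemant, and Priya — each takes 3/32.
Deceased: Aarav, Yamini, and Omkar. Their combined 9/32 is pooled and carried to generation 3.
At generation 3 (Kavita, Vikram, Neelam, Deepa, Tarun, Ishita, Lakshmi, Usha) there are 8 shares of (9/32)/8 = 9/256 each.
Living: Kavita, Vikram, Neelam, Deepa, Tarun, Ishita, Lakshmi, and Usha — each takes 9/256.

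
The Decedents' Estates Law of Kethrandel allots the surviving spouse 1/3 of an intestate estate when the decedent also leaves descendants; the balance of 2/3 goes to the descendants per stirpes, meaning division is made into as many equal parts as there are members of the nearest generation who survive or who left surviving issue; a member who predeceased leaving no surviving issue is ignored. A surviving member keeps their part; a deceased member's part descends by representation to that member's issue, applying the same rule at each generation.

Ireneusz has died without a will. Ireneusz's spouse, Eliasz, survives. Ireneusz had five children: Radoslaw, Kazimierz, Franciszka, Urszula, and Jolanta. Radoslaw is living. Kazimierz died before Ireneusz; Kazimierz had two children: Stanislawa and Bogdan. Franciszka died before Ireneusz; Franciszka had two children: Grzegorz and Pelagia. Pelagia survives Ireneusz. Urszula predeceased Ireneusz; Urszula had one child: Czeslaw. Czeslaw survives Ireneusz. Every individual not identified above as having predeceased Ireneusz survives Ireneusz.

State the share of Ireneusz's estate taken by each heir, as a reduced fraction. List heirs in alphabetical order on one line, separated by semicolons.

Eliasz, as surviving spouse, takes 1/3.
The remaining 2/3 passes to Ireneusz's descendants per stirpes.
The 2/3 is divided into 5 equal shares of 2/15 among Radoslaw, Kazimierz, Franciszka, Urszula, Jolanta.
Radoslaw is living and takes 2/15.
Kazimierz predeceased; the 2/15 allotted to Kazimierz's branch passes to Kazimierz's issue by representation.
The 2/15 is divided into 2 equal shares of 1/15 among Stanislawa, Bogdan.
Stanislawa is living and takes 1/15.
Bogdan is living and takes 1/15.
Franciszka predeceased; the 2/15 allotted to Franciszka's branch passes to Franciszka's issue by representation.
The 2/15 is divided into 2 equal shares of 1/15 among Grzegorz, Pelagia.
Grzegorz is living and takes 1/15.
Pelagia is living and takes 1/15.
Urszula predeceased; the 2/15 allotted to Urszula's branch passes to Urszula's issue by representation.
Czeslaw is the sole taker at this level and receives the full 2/15.
Jolanta is living and takes 2/15.

Bogdan 1/15; Czeslaw 2/15; Eliasz 1/3; Grzegorz 1/15; Jolanta 2/15; Pelagia 1/15; Radoslaw 2/15; Stanislawa 1/15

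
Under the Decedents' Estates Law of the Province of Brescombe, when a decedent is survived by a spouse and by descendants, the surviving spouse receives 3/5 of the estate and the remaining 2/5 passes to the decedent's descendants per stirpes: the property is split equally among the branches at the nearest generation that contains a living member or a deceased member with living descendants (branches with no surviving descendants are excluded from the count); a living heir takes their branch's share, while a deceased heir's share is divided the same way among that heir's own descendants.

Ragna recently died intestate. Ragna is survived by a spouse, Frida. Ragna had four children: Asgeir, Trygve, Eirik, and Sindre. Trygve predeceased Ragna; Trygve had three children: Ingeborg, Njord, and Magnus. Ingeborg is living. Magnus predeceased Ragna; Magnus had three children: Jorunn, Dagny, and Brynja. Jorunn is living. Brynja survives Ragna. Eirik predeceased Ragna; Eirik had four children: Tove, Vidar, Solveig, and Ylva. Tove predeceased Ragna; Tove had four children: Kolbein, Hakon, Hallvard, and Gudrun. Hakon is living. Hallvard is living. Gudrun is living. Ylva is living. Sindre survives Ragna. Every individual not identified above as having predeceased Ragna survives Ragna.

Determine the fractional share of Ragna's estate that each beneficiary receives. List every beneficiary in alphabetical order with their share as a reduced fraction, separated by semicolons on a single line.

Frida, as surviving spouse, takes 3/5.
The remaining 2/5 passes to Ragna's descendants per stirpes.
The 2/5 is divided into 4 equal shares of 1/10 among Asgeir, Trygve, Eirik, Sindre.
Asgeir is living and takes 1/10.
Trygve predeceased; the 1/10 allotted to Trygve's branch passes to Trygve's issue by representation.
The 1/10 is divided into 3 equal shares of 1/30 among Ingeborg, Njord, Magnus.
Ingeborg is living and takes 1/30.
Njord is living and takes 1/30.
Magnus predeceased; the 1/30 allotted to Magnus's branch passes to Magnus's issue by representation.
The 1/30 is divided into 3 equal shares of 1/90 among Jorunn, Dagny, Brynja.
Jorunn is living and takes 1/90.
Dagny is living and takes 1/90.
Brynja is living and takes 1/90.
Eirik predeceased; the 1/10 allotted to Eirik's branch passes to Eirik's issue by representation.
The 1/10 is divided into 4 equal shares of 1/40 among Tove, Vidar, Solveig, Ylva.
Tove predeceased; the 1/40 allotted to Tove's branch passes to Tove's issue by representation.
The 1/40 is divided into 4 equal shares of 1/160 among Kolbein, Hakon, Hallvard, Gudrun.
Kolbein is living and takes 1/160.
Hakon is living and takes 1/160.
Hallvard is living and takes 1/160.
Gudrun is living and takes 1/160.
Vidar is living and takes 1/40.
Solveig is living and takes 1/40.
Ylva is living and takes 1/40.
Sindre is living and takes 1/10.

Asgeir 1/10; Brynja 1/90; Dagny 1/90; Frida 3/5; Gudrun 1/160; Hakon 1/160; Hallvard 1/160; Ingeborg 1/30; Jorunn 1/90; Kolbein 1/160; Njord 1/30; Sindre 1/10; Solveig 1/40; Vidar 1/40; Ylva 1/40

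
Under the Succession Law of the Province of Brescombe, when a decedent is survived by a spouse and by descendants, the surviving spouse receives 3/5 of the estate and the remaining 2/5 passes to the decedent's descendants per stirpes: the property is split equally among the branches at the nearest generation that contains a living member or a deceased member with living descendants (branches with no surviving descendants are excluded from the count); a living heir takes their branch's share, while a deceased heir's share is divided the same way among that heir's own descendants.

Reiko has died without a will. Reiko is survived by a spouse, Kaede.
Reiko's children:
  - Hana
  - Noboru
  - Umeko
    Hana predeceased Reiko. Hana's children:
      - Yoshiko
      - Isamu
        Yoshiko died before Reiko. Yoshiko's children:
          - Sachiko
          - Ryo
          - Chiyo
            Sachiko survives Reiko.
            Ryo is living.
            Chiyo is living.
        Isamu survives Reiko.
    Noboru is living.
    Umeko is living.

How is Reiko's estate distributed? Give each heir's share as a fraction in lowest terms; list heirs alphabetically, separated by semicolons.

Kaede, as surviving spouse, takes 3/5.
The remaining 2/5 passes to Reiko's descendants per stirpes.
The 2/5 is divided into 3 equal shares of 2/15 among Hana, Noboru, Umeko.
Hana predeceased; the 2/15 allotted to Hana's branch passes to Hana's issue by representation.
The 2/15 is divided into 2 equal shares of 1/15 among Yoshiko, Isamu.
Yoshiko predeceased; the 1/15 allotted to Yoshiko's branch passes to Yoshiko's issue by representation.
The 1/15 is divided into 3 equal shares of 1/45 among Sachiko, Ryo, Chiyo.
Sachiko is living and takes 1/45.
Ryo is living and takes 1/45.
Chiyo is living and takes 1/45.
Isamu is living and takes 1/15.
Noboru is living and takes 2/15.
Umeko is living and takes 2/15.

Chiyo 1/45; Isamu 1/15; Kaede 3/5; Noboru 2/15; Ryo 1/45; Sachiko 1/45; Umeko 2/15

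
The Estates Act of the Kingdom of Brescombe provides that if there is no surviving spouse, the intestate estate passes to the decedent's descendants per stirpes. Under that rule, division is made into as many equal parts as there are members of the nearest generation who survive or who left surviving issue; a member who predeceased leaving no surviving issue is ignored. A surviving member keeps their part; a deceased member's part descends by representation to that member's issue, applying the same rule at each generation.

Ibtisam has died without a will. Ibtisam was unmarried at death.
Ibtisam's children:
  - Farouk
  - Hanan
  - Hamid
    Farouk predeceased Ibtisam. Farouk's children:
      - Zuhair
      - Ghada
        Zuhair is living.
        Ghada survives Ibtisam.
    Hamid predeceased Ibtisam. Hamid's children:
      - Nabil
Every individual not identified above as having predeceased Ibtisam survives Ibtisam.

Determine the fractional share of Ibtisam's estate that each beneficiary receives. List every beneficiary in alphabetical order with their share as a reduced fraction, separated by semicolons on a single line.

Ghada 1/6; Hanan 1/3; Nabil 1/3; Zuhair 1/6

There is no surviving spouse, so the entire estate passes to Ibtisam's descendants per stirpes.
The estate is divided into 3 equal shares of 1/3 among Farouk, Hanan, Hamid.
Farouk predeceased; the 1/3 allotted to Farouk's branch passes to Farouk's issue by representation.
The 1/3 is divided into 2 equal shares of 1/6 among Zuhair, Ghada.
Zuhair is living and takes 1/6.
Ghada is living and takes 1/6.
Hanan is living and takes 1/3.
Hamid predeceased; the 1/3 allotted to Hamid's branch passes to Hamid's issue by representation.
Nabil is the sole taker at this level and receives the full 1/3.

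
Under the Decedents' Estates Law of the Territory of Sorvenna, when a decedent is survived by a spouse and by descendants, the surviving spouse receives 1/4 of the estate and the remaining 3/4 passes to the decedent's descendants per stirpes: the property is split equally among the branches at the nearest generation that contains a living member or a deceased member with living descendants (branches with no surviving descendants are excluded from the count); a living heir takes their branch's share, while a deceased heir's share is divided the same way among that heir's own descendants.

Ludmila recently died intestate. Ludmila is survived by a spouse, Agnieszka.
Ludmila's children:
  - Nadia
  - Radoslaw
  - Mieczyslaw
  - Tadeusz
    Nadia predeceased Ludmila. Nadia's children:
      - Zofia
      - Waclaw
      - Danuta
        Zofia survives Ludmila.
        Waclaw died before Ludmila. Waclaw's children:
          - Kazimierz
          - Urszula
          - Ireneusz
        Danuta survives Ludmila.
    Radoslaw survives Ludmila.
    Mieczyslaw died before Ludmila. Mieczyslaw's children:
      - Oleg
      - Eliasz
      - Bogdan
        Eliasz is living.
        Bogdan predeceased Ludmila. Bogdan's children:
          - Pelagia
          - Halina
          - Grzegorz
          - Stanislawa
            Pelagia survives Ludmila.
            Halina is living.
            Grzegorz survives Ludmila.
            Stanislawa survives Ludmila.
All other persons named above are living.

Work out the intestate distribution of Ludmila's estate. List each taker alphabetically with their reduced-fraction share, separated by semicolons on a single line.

Agnieszka, as surviving spouse, takes 1/4.
The remaining 3/4 passes to Ludmila's descendants per stirpes.
The 3/4 is divided into 4 equal shares of 3/16 among Nadia, Radoslaw, Mieczyslaw, Tadeusz.
Nadia predeceased; the 3/16 allotted to Nadia's branch passes to Nadia's issue by representation.
The 3/16 is divided into 3 equal shares of 1/16 among Zofia, Waclaw, Danuta.
Zofia is living and takes 1/16.
Waclaw predeceased; the 1/16 allotted to Waclaw's branch passes to Waclaw's issue by representation.
The 1/16 is divided into 3 equal shares of 1/48 among Kazimierz, Urszula, Ireneusz.
Kazimierz is living and takes 1/48.
Urszula is living and takes 1/48.
Ireneusz is living and takes 1/48.
Danuta is living and takes 1/16.
Radoslaw is living and takes 3/16.
Mieczyslaw predeceased; the 3/16 allotted to Mieczyslaw's branch passes to Mieczyslaw's issue by representation.
The 3/16 is divided into 3 equal shares of 1/16 among Oleg, Eliasz, Bogdan.
Oleg is living and takes 1/16.
Eliasz is living and takes 1/16.
Bogdan predeceased; the 1/16 allotted to Bogdan's branch passes to Bogdan's issue by representation.
The 1/16 is divided into 4 equal shares of 1/64 among Pelagia, Halina, Grzegorz, Stanislawa.
Pelagia is living and takes 1/64.
Halina is living and takes 1/64.
Grzegorz is living and takes 1/64.
Stanislawa is living and takes 1/64.
Tadeusz is living and takes 3/16.

Agnieszka 1/4; Danuta 1/16; Eliasz 1/16; Grzegorz 1/64; Halina 1/64; Ireneusz 1/48; Kazimierz 1/48; Oleg 1/16; Pelagia 1/64; Radoslaw 3/16; Stanislawa 1/64; Tadeusz 3/16; Urszula 1/48; Zofia 1/16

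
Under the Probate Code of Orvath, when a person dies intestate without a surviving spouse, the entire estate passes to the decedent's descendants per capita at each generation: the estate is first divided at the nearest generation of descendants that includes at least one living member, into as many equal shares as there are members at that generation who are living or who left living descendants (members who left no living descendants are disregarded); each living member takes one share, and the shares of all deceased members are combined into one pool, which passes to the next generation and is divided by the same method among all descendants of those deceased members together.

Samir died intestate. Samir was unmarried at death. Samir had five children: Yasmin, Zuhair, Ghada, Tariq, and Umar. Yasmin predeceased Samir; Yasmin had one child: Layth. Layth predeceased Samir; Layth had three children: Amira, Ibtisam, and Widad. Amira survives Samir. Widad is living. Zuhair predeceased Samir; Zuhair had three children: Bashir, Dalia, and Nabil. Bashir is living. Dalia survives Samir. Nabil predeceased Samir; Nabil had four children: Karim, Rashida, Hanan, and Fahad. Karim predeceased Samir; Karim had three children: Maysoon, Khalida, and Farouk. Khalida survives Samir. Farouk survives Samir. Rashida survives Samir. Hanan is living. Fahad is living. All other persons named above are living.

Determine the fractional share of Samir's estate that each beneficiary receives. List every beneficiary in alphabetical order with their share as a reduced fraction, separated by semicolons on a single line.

Amira 1/35; Bashir 1/10; Dalia 1/10; Fahad 1/35; Farouk 1/105; Ghada 1/5; Hanan 1/35; Ibtisam 1/35; Khalida 1/105; Maysoon 1/105; Rashida 1/35; Tariq 1/5; Umar 1/5; Widad 1/35

There is no surviving spouse, so the entire estate passes to Samir's descendants per capita at each generation.
At generation 1 (Yasmin, Zuhair, Ghada, Tariq, Umar) there are 5 shares of (1)/5 = 1/5 each.
Living: Ghada, Tariq, and Umar — each takes 1/5.
Deceased: Yasmin and Zuhair. Their combined 2/5 is pooled and carried to generation 2.
At generation 2 (Layth, Bashir, Dalia, Nabil) there are 4 shares of (2/5)/4 = 1/10 each.
Living: Bashir and Dalia — each takes 1/10.
Deceased: Layth and Nabil. Their combined 1/5 is pooled and carried to generation 3.
At generation 3 (Amira, Ibtisam, Widad, Karim, Rashida, Hanan, Fahad) there are 7 shares of (1/5)/7 = 1/35 each.
Living: Amira, Ibtisam, Widad, Rashida, Hanan, and Fahad — each takes 1/35.
Deceased: Karim. That 1/35 share is carried to generation 4.
At generation 4 (Maysoon, Khalida, Farouk) there are 3 shares of (1/35)/3 = 1/105 each.
Living: Maysoon, Khalida, and Farouk — each takes 1/105.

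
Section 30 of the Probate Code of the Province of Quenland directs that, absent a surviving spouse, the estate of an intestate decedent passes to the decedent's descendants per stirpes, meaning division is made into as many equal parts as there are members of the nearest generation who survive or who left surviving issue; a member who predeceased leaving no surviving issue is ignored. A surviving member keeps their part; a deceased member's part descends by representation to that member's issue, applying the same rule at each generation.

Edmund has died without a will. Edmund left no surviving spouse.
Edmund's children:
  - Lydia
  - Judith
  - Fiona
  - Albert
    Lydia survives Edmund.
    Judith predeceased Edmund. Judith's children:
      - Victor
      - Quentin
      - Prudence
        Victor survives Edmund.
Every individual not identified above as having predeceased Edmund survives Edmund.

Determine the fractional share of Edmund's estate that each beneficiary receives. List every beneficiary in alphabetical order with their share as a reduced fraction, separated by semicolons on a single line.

Albert 1/4; Fiona 1/4; Lydia 1/4; Prudence 1/12; Quentin 1/12; Victor 1/12

There is no surviving spouse, so the entire estate passes to Edmund's descendants per stirpes.
The estate is divided into 4 equal shares of 1/4 among Lydia, Judith, Fiona, Albert.
Lydia is living and takes 1/4.
Judith predeceased; the 1/4 allotted to Judith's branch passes to Judith's issue by representation.
The 1/4 is divided into 3 equal shares of 1/12 among Victor, Quentin, Prudence.
Victor is living and takes 1/12.
Quentin is living and takes 1/12.
Prudence is living and takes 1/12.
Fiona is living and takes 1/4.
Albert is living and takes 1/4.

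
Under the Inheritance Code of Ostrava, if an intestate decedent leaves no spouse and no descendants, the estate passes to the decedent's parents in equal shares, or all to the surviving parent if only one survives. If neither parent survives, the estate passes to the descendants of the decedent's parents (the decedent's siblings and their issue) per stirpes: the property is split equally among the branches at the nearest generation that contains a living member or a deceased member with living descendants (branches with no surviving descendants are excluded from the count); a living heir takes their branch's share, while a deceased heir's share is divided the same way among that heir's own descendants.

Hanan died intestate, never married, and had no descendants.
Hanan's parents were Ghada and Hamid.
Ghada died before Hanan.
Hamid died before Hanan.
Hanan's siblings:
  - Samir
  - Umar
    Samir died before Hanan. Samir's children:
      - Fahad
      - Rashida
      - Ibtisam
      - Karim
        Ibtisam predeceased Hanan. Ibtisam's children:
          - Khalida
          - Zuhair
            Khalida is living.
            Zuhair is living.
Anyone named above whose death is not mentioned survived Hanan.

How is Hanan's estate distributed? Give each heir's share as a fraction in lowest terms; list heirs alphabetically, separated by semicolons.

Fahad 1/8; Karim 1/8; Khalida 1/16; Rashida 1/8; Umar 1/2; Zuhair 1/16

Neither parent survives and there are no descendants, so the estate passes to Hanan's siblings and their issue per stirpes.
The estate is divided into 2 equal shares of 1/2 among Samir, Umar.
Samir predeceased; the 1/2 allotted to Samir's branch passes to Samir's issue by representation.
The 1/2 is divided into 4 equal shares of 1/8 among Fahad, Rashida, Ibtisam, Karim.
Fahad is living and takes 1/8.
Rashida is living and takes 1/8.
Ibtisam predeceased; the 1/8 allotted to Ibtisam's branch passes to Ibtisam's issue by representation.
The 1/8 is divided into 2 equal shares of 1/16 among Khalida, Zuhair.
Khalida is living and takes 1/16.
Zuhair is living and takes 1/16.
Karim is living and takes 1/8.
Umar is living and takes 1/2.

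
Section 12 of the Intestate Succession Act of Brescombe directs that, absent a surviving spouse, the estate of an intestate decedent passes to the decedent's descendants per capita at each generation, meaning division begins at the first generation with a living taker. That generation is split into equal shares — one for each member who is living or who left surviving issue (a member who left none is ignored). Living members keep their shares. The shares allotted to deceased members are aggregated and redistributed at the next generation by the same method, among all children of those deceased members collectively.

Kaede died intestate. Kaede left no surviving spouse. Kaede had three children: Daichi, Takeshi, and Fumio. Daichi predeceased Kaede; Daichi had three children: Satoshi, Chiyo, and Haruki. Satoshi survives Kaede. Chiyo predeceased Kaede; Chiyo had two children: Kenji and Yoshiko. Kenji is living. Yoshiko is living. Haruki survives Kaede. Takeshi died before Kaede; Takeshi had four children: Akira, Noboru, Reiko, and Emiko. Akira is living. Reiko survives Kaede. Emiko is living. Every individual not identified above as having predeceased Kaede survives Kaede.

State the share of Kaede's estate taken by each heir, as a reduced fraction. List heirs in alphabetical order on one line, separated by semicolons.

Akira 2/21; Emiko 2/21; Fumio 1/3; Haruki 2/21; Kenji 1/21; Noboru 2/21; Reiko 2/21; Satoshi 2/21; Yoshiko 1/21

There is no surviving spouse, so the entire estate passes to Kaede's descendants per capita at each generation.
At generation 1 (Daichi, Takeshi, Fumio) there are 3 shares of (1)/3 = 1/3 each.
Living: Fumio — each takes 1/3.
Deceased: Daichi and Takeshi. Their combined 2/3 is pooled and carried to generation 2.
At generation 2 (Satoshi, Chiyo, Haruki, Akira, Noboru, Reiko, Emiko) there are 7 shares of (2/3)/7 = 2/21 each.
Living: Satoshi, Haruki, Akira, Noboru, Reiko, and Emiko — each takes 2/21.
Deceased: Chiyo. That 2/21 share is carried to generation 3.
At generation 3 (Kenji, Yoshiko) there are 2 shares of (2/21)/2 = 1/21 each.
Living: Kenji and Yoshiko — each takes 1/21.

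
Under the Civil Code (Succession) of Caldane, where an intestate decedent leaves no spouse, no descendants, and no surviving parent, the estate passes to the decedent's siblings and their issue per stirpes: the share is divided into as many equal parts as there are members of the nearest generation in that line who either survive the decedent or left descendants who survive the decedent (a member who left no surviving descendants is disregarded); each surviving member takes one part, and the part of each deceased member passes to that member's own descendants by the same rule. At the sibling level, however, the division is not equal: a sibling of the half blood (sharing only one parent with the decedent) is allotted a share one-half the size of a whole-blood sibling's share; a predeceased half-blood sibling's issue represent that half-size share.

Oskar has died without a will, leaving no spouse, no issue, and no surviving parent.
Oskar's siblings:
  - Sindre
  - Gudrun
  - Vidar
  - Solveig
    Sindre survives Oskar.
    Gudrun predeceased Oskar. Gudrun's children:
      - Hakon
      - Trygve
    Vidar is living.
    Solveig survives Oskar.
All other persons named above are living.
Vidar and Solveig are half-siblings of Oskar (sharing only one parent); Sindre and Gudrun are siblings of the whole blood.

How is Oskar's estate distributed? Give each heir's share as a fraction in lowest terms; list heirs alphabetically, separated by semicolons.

Hakon 1/6; Sindre 1/3; Solveig 1/6; Trygve 1/6; Vidar 1/6

No spouse, descendants, or parent survives, so the estate passes to Oskar's siblings per stirpes.
Half-blood siblings count for one-half the weight of whole-blood siblings at the initial division.
Dividing 1 in proportion to weights (total weight 3): Sindre (weight 1) → 1/3; Gudrun (weight 1) → 1/3; Vidar (weight 1/2) → 1/6; Solveig (weight 1/2) → 1/6.
Sindre is living and takes 1/3.
Gudrun predeceased; the 1/3 allotted to Gudrun's branch passes to Gudrun's issue by representation.
The 1/3 is divided into 2 equal shares of 1/6 among Hakon, Trygve.
Hakon is living and takes 1/6.
Trygve is living and takes 1/6.
Vidar is living and takes 1/6.
Solveig is living and takes 1/6.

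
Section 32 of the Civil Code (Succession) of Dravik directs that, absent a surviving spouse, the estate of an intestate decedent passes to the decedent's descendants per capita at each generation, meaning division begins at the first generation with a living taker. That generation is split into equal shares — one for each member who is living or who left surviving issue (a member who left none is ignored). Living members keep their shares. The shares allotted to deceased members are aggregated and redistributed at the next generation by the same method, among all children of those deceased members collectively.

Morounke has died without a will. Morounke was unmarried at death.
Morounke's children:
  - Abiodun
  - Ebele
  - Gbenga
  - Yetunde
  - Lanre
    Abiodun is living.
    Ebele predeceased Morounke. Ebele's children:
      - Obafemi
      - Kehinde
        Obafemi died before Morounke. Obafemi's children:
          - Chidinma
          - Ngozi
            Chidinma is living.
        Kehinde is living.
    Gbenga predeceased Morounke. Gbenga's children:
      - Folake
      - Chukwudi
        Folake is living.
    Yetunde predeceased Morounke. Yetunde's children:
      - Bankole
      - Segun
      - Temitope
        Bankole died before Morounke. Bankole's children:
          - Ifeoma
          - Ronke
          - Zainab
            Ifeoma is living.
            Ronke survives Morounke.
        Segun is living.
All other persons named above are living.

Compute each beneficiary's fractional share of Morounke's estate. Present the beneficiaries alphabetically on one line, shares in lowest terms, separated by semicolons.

Abiodun 1/5; Chidinma 6/175; Chukwudi 3/35; Folake 3/35; Ifeoma 6/175; Kehinde 3/35; Lanre 1/5; Ngozi 6/175; Ronke 6/175; Segun 3/35; Temitope 3/35; Zainab 6/175

There is no surviving spouse, so the entire estate passes to Morounke's descendants per capita at each generation.
At generation 1 (Abiodun, Ebele, Gbenga, Yetunde, Lanre) there are 5 shares of (1)/5 = 1/5 each.
Living: Abiodun and Lanre — each takes 1/5.
Deceased: Ebele, Gbenga, and Yetunde. Their combined 3/5 is pooled and carried to generation 2.
At generation 2 (Obafemi, Kehinde, Folake, Chukwudi, Bankole, Segun, Temitope) there are 7 shares of (3/5)/7 = 3/35 each.
Living: Kehinde, Folake, Chukwudi, Segun, and Temitope — each takes 3/35.
Deceased: Obafemi and Bankole. Their combined 6/35 is pooled and carried to generation 3.
At generation 3 (Chidinma, Ngozi, Ifeoma, Ronke, Zainab) there are 5 shares of (6/35)/5 = 6/175 each.
Living: Chidinma, Ngozi, Ifeoma, Ronke, and Zainab — each takes 6/175.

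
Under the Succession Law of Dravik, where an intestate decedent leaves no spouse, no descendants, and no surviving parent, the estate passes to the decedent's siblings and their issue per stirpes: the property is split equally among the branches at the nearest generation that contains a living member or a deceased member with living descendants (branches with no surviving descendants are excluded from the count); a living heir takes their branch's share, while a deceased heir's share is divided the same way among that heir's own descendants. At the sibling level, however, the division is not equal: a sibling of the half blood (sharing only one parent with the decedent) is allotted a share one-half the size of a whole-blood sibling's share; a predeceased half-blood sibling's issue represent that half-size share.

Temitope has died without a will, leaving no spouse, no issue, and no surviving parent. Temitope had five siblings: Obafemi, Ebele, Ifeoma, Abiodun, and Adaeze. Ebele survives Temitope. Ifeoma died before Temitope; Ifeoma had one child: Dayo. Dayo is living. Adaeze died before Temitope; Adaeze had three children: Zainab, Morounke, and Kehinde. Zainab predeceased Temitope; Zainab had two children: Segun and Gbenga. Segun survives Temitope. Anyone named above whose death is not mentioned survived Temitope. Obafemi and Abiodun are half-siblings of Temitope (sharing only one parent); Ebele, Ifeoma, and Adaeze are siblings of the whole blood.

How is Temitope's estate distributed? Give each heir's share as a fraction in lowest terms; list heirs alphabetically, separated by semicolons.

Abiodun 1/8; Dayo 1/4; Ebele 1/4; Gbenga 1/24; Kehinde 1/12; Morounke 1/12; Obafemi 1/8; Segun 1/24

No spouse, descendants, or parent survives, so the estate passes to Temitope's siblings per stirpes.
Half-blood siblings count for one-half the weight of whole-blood siblings at the initial division.
Dividing 1 in proportion to weights (total weight 4): Obafemi (weight 1/2) → 1/8; Ebele (weight 1) → 1/4; Ifeoma (weight 1) → 1/4; Abiodun (weight 1/2) → 1/8; Adaeze (weight 1) → 1/4.
Obafemi is living and takes 1/8.
Ebele is living and takes 1/4.
Ifeoma predeceased; the 1/4 allotted to Ifeoma's branch passes to Ifeoma's issue by representation.
Dayo is the sole taker at this level and receives the full 1/4.
Abiodun is living and takes 1/8.
Adaeze predeceased; the 1/4 allotted to Adaeze's branch passes to Adaeze's issue by representation.
The 1/4 is divided into 3 equal shares of 1/12 among Zainab, Morounke, Kehinde.
Zainab predeceased; the 1/12 allotted to Zainab's branch passes to Zainab's issue by representation.
The 1/12 is divided into 2 equal shares of 1/24 among Segun, Gbenga.
Segun is living and takes 1/24.
Gbenga is living and takes 1/24.
Morounke is living and takes 1/12.
Kehinde is living and takes 1/12.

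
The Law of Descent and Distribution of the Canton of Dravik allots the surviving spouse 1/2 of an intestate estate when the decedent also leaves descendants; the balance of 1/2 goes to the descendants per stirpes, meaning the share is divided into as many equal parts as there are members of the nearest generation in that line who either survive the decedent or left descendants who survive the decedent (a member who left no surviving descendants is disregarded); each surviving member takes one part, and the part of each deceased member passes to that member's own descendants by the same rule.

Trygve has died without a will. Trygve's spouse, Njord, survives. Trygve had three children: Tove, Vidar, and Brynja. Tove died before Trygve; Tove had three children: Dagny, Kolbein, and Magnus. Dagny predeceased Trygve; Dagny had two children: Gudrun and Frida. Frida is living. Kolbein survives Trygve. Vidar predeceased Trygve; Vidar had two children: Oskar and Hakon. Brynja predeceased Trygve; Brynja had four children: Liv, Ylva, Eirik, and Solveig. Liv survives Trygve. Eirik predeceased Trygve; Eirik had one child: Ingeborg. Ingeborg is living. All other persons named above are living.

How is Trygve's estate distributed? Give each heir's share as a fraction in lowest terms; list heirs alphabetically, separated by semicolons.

Frida 1/36; Gudrun 1/36; Hakon 1/12; Ingeborg 1/24; Kolbein 1/18; Liv 1/24; Magnus 1/18; Njord 1/2; Oskar 1/12; Solveig 1/24; Ylva 1/24

Njord, as surviving spouse, takes 1/2.
The remaining 1/2 passes to Trygve's descendants per stirpes.
The 1/2 is divided into 3 equal shares of 1/6 among Tove, Vidar, Brynja.
Tove predeceased; the 1/6 allotted to Tove's branch passes to Tove's issue by representation.
The 1/6 is divided into 3 equal shares of 1/18 among Dagny, Kolbein, Magnus.
Dagny predeceased; the 1/18 allotted to Dagny's branch passes to Dagny's issue by representation.
The 1/18 is divided into 2 equal shares of 1/36 among Gudrun, Frida.
Gudrun is living and takes 1/36.
Frida is living and takes 1/36.
Kolbein is living and takes 1/18.
Magnus is living and takes 1/18.
Vidar predeceased; the 1/6 allotted to Vidar's branch passes to Vidar's issue by representation.
The 1/6 is divided into 2 equal shares of 1/12 among Oskar, Hakon.
Oskar is living and takes 1/12.
Hakon is living and takes 1/12.
Brynja predeceased; the 1/6 allotted to Brynja's branch passes to Brynja's issue by representation.
The 1/6 is divided into 4 equal shares of 1/24 among Liv, Ylva, Eirik, Solveig.
Liv is living and takes 1/24.
Ylva is living and takes 1/24.
Eirik predeceased; the 1/24 allotted to Eirik's branch passes to Eirik's issue by representation.
Ingeborg is the sole taker at this level and receives the full 1/24.
Solveig is living and takes 1/24.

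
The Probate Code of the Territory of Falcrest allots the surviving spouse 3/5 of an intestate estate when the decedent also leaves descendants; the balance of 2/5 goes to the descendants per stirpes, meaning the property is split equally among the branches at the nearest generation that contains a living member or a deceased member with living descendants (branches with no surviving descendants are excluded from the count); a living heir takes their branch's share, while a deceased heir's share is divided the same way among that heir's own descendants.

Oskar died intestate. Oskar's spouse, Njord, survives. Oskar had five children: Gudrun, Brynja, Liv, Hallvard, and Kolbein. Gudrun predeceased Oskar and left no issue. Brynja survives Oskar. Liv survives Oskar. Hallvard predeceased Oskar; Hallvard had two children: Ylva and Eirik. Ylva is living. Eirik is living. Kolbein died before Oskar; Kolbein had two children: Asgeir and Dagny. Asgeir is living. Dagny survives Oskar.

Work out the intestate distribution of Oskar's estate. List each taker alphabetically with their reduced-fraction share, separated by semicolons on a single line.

Njord, as surviving spouse, takes 3/5.
The remaining 2/5 passes to Oskar's descendants per stirpes.
Gudrun left no surviving issue, so that branch lapses and is disregarded.
The 2/5 is divided into 4 equal shares of 1/10 among Brynja, Liv, Hallvard, Kolbein.
Brynja is living and takes 1/10.
Liv is living and takes 1/10.
Hallvard predeceased; the 1/10 allotted to Hallvard's branch passes to Hallvard's issue by representation.
The 1/10 is divided into 2 equal shares of 1/20 among Ylva, Eirik.
Ylva is living and takes 1/20.
Eirik is living and takes 1/20.
Kolbein predeceased; the 1/10 allotted to Kolbein's branch passes to Kolbein's issue by representation.
The 1/10 is divided into 2 equal shares of 1/20 among Asgeir, Dagny.
Asgeir is living and takes 1/20.
Dagny is living and takes 1/20.

Asgeir 1/20; Brynja 1/10; Dagny 1/20; Eirik 1/20; Liv 1/10; Njord 3/5; Ylva 1/20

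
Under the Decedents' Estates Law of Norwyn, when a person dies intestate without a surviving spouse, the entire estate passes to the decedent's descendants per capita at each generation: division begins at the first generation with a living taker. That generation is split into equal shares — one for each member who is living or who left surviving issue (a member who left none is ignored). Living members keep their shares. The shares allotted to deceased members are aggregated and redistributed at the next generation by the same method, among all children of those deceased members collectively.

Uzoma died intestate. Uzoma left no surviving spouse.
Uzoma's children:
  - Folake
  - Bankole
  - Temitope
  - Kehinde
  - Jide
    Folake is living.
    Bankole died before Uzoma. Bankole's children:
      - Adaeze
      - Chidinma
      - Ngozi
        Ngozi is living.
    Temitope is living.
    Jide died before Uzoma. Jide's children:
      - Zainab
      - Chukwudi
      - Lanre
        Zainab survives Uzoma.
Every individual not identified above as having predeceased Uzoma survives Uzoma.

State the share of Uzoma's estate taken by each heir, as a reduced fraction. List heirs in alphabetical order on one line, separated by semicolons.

Adaeze 1/15; Chidinma 1/15; Chukwudi 1/15; Folake 1/5; Kehinde 1/5; Lanre 1/15; Ngozi 1/15; Temitope 1/5; Zainab 1/15

There is no surviving spouse, so the entire estate passes to Uzoma's descendants per capita at each generation.
At generation 1 (Folake, Bankole, Temitope, Kehinde, Jide) there are 5 shares of (1)/5 = 1/5 each.
Living: Folake, Temitope, and Kehinde — each takes 1/5.
Deceased: Bankole and Jide. Their combined 2/5 is pooled and carried to generation 2.
At generation 2 (Adaeze, Chidinma, Ngozi, Zainab, Chukwudi, Lanre) there are 6 shares of (2/5)/6 = 1/15 each.
Living: Adaeze, Chidinma, Ngozi, Zainab, Chukwudi, and Lanre — each takes 1/15.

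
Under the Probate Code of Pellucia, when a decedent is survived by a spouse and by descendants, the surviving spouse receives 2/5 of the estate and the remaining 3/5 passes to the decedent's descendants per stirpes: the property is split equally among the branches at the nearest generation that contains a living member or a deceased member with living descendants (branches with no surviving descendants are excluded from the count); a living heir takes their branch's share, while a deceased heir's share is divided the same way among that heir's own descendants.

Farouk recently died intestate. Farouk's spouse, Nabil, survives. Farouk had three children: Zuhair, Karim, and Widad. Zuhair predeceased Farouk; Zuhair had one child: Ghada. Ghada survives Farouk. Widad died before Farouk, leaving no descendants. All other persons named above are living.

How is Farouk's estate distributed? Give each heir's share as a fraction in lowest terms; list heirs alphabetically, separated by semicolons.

Nabil, as surviving spouse, takes 2/5.
The remaining 3/5 passes to Farouk's descendants per stirpes.
Widad left no surviving issue, so that branch lapses and is disregarded.
The 3/5 is divided into 2 equal shares of 3/10 among Zuhair, Karim.
Zuhair predeceased; the 3/10 allotted to Zuhair's branch passes to Zuhair's issue by representation.
Ghada is the sole taker at this level and receives the full 3/10.
Karim is living and takes 3/10.

Ghada 3/10; Karim 3/10; Nabil 2/5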